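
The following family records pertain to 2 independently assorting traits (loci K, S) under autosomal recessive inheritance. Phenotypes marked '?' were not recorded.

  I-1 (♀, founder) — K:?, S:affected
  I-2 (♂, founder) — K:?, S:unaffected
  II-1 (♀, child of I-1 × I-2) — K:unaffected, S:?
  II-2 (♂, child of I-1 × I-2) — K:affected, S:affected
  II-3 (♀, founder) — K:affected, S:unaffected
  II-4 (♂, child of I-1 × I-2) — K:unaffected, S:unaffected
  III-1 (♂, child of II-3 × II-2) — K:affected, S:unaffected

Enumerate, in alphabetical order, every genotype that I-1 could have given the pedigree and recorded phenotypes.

K/I-1 ? ·: Kk|kk
K/I-2 ? ·: Kk|kk
K/II-1 un I-1×I-2: KK|Kk
K/II-2 aff I-1×I-2: kk
K/II-3 aff ·: kk
K/II-4 un I-1×I-2: KK|Kk
K/III-1 aff II-3×II-2: kk
⇒ K over [I-1,I-2,II-1,II-2,II-3,II-4,III-1]: 6 consistent
S/I-1 aff ·: ss
S/I-2 un ·: Ss
S/II-1 ? I-1×I-2: Ss|ss
S/II-2 aff I-1×I-2: ss
S/II-3 un ·: SS|Ss
S/II-4 un I-1×I-2: Ss
S/III-1 un II-3×II-2: Ss
⇒ S over [I-1,I-2,II-1,II-2,II-3,II-4,III-1]: 4 consistent

I-1 ∈ {Kk ss, kk ss}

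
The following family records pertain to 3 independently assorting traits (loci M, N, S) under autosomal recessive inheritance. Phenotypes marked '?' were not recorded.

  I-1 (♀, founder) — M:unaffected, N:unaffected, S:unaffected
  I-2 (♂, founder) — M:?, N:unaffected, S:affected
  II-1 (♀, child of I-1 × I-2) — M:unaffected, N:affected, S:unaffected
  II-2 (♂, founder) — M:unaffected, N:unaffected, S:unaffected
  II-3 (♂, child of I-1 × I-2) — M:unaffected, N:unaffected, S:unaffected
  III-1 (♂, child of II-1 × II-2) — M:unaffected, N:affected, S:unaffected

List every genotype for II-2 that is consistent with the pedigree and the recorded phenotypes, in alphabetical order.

II-2 ∈ {MM Nn SS, MM Nn Ss, Mm Nn SS, Mm Nn Ss}

M/I-1 un ·: MM|Mm
M/I-2 ? ·: MM|Mm|mm
M/II-1 un I-1×I-2: MM|Mm
M/II-2 un ·: MM|Mm
M/II-3 un I-1×I-2: MM|Mm
M/III-1 un II-1×II-2: MM|Mm
⇒ M over [I-1,I-2,II-1,II-2,II-3,III-1]: 53 consistent
N/I-1 un ·: Nn
N/I-2 un ·: Nn
N/II-1 aff I-1×I-2: nn
N/II-2 un ·: Nn
N/II-3 un I-1×I-2: NN|Nn
N/III-1 aff II-1×II-2: nn
⇒ N over [I-1,I-2,II-1,II-2,II-3,III-1]: 2 consistent
S/I-1 un ·: SS|Ss
S/I-2 aff ·: ss
S/II-1 un I-1×I-2: Ss
S/II-2 un ·: SS|Ss
S/II-3 un I-1×I-2: Ss
S/III-1 un II-1×II-2: SS|Ss
⇒ S over [I-1,I-2,II-1,II-2,II-3,III-1]: 8 consistent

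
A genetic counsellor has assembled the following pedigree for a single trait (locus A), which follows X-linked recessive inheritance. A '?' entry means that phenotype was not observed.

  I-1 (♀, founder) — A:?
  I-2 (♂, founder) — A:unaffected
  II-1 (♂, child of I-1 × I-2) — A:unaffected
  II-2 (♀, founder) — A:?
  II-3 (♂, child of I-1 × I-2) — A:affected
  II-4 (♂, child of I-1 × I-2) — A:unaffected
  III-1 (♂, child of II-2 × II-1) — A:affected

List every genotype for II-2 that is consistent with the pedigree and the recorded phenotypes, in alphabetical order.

II-2 ∈ {X^AX^a, X^aX^a}

A/I-1 ? ·: X^AX^a
A/I-2 un ·: X^AY
A/II-1 un I-1×I-2: X^AY
A/II-2 ? ·: X^AX^a|X^aX^a
A/II-3 aff I-1×I-2: X^aY
A/II-4 un I-1×I-2: X^AY
A/III-1 aff II-2×II-1: X^aY
⇒ A over [I-1,I-2,II-1,II-2,II-3,II-4,III-1]: 2 consistent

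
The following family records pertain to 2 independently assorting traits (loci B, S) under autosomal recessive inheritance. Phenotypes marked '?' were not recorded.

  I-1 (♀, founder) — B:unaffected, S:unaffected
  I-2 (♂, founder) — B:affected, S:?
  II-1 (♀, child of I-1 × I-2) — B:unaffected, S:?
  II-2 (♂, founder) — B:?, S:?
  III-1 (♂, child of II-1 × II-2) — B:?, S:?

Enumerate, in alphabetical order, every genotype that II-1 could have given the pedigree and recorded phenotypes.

II-1 ∈ {Bb SS, Bb Ss, Bb ss}

B/I-1 un ·: BB|Bb
B/I-2 aff ·: bb
B/II-1 un I-1×I-2: Bb
B/II-2 ? ·: BB|Bb|bb
B/III-1 ? II-1×II-2: BB|Bb|bb
⇒ B over [I-1,I-2,II-1,II-2,III-1]: 14 consistent
S/I-1 un ·: SS|Ss
S/I-2 ? ·: SS|Ss|ss
S/II-1 ? I-1×I-2: SS|Ss|ss
S/II-2 ? ·: SS|Ss|ss
S/III-1 ? II-1×II-2: SS|Ss|ss
⇒ S over [I-1,I-2,II-1,II-2,III-1]: 59 consistent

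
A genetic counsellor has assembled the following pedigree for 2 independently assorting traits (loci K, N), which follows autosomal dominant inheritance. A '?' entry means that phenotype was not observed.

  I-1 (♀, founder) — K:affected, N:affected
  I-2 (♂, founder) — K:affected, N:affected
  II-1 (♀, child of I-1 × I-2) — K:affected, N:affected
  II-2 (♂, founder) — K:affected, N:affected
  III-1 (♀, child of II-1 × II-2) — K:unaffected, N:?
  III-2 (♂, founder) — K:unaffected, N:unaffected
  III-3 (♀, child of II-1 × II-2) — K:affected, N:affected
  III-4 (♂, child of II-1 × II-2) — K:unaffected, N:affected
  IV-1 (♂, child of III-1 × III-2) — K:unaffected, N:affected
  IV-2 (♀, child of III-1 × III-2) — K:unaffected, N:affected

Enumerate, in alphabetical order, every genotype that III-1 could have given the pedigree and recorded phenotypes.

K/I-1 aff ·: Kk|KK
K/I-2 aff ·: Kk|KK
K/II-1 aff I-1×I-2: Kk
K/II-2 aff ·: Kk
K/III-1 un II-1×II-2: kk
K/III-2 un ·: kk
K/III-3 aff II-1×II-2: Kk|KK
K/III-4 un II-1×II-2: kk
K/IV-1 un III-1×III-2: kk
K/IV-2 un III-1×III-2: kk
⇒ K over [I-1,I-2,II-1,II-2,III-1,III-2,III-3,III-4,IV-1,IV-2]: 6 consistent
N/I-1 aff ·: Nn|NN
N/I-2 aff ·: Nn|NN
N/II-1 aff I-1×I-2: Nn|NN
N/II-2 aff ·: Nn|NN
N/III-1 ? II-1×II-2: Nn|NN
N/III-2 un ·: nn
N/III-3 aff II-1×II-2: Nn|NN
N/III-4 aff II-1×II-2: Nn|NN
N/IV-1 aff III-1×III-2: Nn
N/IV-2 aff III-1×III-2: Nn
⇒ N over [I-1,I-2,II-1,II-2,III-1,III-2,III-3,III-4,IV-1,IV-2]: 84 consistent

III-1 ∈ {kk NN, kk Nn}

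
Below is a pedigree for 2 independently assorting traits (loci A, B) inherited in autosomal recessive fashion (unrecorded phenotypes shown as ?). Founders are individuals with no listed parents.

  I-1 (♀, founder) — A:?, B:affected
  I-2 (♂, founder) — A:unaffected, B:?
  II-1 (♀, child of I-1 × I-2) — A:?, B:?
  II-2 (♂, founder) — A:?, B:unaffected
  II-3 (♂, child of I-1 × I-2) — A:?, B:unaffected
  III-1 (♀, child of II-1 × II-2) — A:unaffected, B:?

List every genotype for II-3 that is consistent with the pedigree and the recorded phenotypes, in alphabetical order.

II-3 ∈ {AA Bb, Aa Bb, aa Bb}

A/I-1 ? ·: AA|Aa|aa
A/I-2 un ·: AA|Aa
A/II-1 ? I-1×I-2: AA|Aa|aa
A/II-2 ? ·: AA|Aa|aa
A/II-3 ? I-1×I-2: AA|Aa|aa
A/III-1 un II-1×II-2: AA|Aa
⇒ A over [I-1,I-2,II-1,II-2,II-3,III-1]: 92 consistent
B/I-1 aff ·: bb
B/I-2 ? ·: BB|Bb
B/II-1 ? I-1×I-2: Bb|bb
B/II-2 un ·: BB|Bb
B/II-3 un I-1×I-2: Bb
B/III-1 ? II-1×II-2: BB|Bb|bb
⇒ B over [I-1,I-2,II-1,II-2,II-3,III-1]: 13 consistent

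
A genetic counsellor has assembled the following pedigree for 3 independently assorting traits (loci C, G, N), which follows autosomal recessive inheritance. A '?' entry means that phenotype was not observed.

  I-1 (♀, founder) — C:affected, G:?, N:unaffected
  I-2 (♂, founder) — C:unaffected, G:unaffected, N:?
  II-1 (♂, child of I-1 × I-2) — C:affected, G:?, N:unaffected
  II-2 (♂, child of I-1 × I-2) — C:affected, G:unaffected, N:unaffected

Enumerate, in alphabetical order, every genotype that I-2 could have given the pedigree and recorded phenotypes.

I-2 ∈ {Cc GG NN, Cc GG Nn, Cc GG nn, Cc Gg NN, Cc Gg Nn, Cc Gg nn}

C/I-1 aff ·: cc
C/I-2 un ·: Cc
C/II-1 aff I-1×I-2: cc
C/II-2 aff I-1×I-2: cc
⇒ C over [I-1,I-2,II-1,II-2]: 1 consistent
G/I-1 ? ·: GG|Gg|gg
G/I-2 un ·: GG|Gg
G/II-1 ? I-1×I-2: GG|Gg|gg
G/II-2 un I-1×I-2: GG|Gg
⇒ G over [I-1,I-2,II-1,II-2]: 18 consistent
N/I-1 un ·: NN|Nn
N/I-2 ? ·: NN|Nn|nn
N/II-1 un I-1×I-2: NN|Nn
N/II-2 un I-1×I-2: NN|Nn
⇒ N over [I-1,I-2,II-1,II-2]: 15 consistent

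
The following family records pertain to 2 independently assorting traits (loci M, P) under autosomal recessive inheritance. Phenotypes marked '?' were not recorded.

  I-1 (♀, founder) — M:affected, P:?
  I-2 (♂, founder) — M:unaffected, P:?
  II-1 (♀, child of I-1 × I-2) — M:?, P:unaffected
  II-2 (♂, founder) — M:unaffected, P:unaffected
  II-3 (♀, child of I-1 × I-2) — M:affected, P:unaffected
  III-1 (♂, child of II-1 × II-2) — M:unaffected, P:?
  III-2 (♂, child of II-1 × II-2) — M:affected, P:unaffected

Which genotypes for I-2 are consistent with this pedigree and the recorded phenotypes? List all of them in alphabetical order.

M/I-1 aff ·: mm
M/I-2 un ·: Mm
M/II-1 ? I-1×I-2: Mm|mm
M/II-2 un ·: Mm
M/II-3 aff I-1×I-2: mm
M/III-1 un II-1×II-2: MM|Mm
M/III-2 aff II-1×II-2: mm
⇒ M over [I-1,I-2,II-1,II-2,II-3,III-1,III-2]: 3 consistent
P/I-1 ? ·: PP|Pp|pp
P/I-2 ? ·: PP|Pp|pp
P/II-1 un I-1×I-2: PP|Pp
P/II-2 un ·: PP|Pp
P/II-3 un I-1×I-2: PP|Pp
P/III-1 ? II-1×II-2: PP|Pp|pp
P/III-2 un II-1×II-2: PP|Pp
⇒ P over [I-1,I-2,II-1,II-2,II-3,III-1,III-2]: 135 consistent

I-2 ∈ {Mm PP, Mm Pp, Mm pp}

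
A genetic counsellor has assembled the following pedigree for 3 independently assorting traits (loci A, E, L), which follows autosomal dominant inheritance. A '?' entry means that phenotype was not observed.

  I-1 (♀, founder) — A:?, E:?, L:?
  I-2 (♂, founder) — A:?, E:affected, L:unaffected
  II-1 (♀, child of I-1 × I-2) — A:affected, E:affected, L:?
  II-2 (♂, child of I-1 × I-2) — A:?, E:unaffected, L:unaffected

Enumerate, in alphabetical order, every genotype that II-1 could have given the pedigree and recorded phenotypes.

II-1 ∈ {AA EE Ll, AA EE ll, AA Ee Ll, AA Ee ll, Aa EE Ll, Aa EE ll, Aa Ee Ll, Aa Ee ll}

A/I-1 ? ·: aa|Aa|AA
A/I-2 ? ·: aa|Aa|AA
A/II-1 aff I-1×I-2: Aa|AA
A/II-2 ? I-1×I-2: aa|Aa|AA
⇒ A over [I-1,I-2,II-1,II-2]: 21 consistent
E/I-1 ? ·: ee|Ee
E/I-2 aff ·: Ee
E/II-1 aff I-1×I-2: Ee|EE
E/II-2 un I-1×I-2: ee
⇒ E over [I-1,I-2,II-1,II-2]: 3 consistent
L/I-1 ? ·: ll|Ll
L/I-2 un ·: ll
L/II-1 ? I-1×I-2: ll|Ll
L/II-2 un I-1×I-2: ll
⇒ L over [I-1,I-2,II-1,II-2]: 3 consistent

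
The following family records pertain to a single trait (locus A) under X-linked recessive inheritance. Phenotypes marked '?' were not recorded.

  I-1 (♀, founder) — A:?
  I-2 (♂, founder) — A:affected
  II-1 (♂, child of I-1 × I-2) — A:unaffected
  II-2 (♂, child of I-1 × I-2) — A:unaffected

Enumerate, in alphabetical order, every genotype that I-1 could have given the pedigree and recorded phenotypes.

A/I-1 ? ·: X^AX^A|X^AX^a
A/I-2 aff ·: X^aY
A/II-1 un I-1×I-2: X^AY
A/II-2 un I-1×I-2: X^AY
⇒ A over [I-1,I-2,II-1,II-2]: 2 consistent

I-1 ∈ {X^AX^A, X^AX^a}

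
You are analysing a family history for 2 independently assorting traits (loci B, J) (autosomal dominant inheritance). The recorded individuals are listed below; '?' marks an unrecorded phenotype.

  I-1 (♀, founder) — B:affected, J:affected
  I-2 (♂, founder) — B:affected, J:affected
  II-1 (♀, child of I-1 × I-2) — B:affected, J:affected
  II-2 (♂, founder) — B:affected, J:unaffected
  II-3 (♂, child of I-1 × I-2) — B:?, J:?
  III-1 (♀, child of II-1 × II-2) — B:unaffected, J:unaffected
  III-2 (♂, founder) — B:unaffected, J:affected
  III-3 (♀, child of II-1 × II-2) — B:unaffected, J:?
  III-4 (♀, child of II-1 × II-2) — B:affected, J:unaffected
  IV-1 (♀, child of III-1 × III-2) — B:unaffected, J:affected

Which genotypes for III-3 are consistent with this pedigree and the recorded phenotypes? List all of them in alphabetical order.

B/I-1 aff ·: Bb|BB
B/I-2 aff ·: Bb|BB
B/II-1 aff I-1×I-2: Bb
B/II-2 aff ·: Bb
B/II-3 ? I-1×I-2: bb|Bb|BB
B/III-1 un II-1×II-2: bb
B/III-2 un ·: bb
B/III-3 un II-1×II-2: bb
B/III-4 aff II-1×II-2: Bb|BB
B/IV-1 un III-1×III-2: bb
⇒ B over [I-1,I-2,II-1,II-2,II-3,III-1,III-2,III-3,III-4,IV-1]: 14 consistent
J/I-1 aff ·: Jj|JJ
J/I-2 aff ·: Jj|JJ
J/II-1 aff I-1×I-2: Jj
J/II-2 un ·: jj
J/II-3 ? I-1×I-2: jj|Jj|JJ
J/III-1 un II-1×II-2: jj
J/III-2 aff ·: Jj|JJ
J/III-3 ? II-1×II-2: jj|Jj
J/III-4 un II-1×II-2: jj
J/IV-1 aff III-1×III-2: Jj
⇒ J over [I-1,I-2,II-1,II-2,II-3,III-1,III-2,III-3,III-4,IV-1]: 28 consistent

III-3 ∈ {bb Jj, bb jj}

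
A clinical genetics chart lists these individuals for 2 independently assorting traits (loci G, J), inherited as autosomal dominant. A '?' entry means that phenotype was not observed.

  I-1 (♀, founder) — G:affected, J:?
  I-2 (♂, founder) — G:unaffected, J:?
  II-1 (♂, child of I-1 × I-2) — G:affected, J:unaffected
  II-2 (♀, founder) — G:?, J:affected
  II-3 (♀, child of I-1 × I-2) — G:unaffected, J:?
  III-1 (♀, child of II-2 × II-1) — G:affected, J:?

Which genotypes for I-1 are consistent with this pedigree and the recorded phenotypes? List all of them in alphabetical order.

G/I-1 aff ·: Gg
G/I-2 un ·: gg
G/II-1 aff I-1×I-2: Gg
G/II-2 ? ·: gg|Gg|GG
G/II-3 un I-1×I-2: gg
G/III-1 aff II-2×II-1: Gg|GG
⇒ G over [I-1,I-2,II-1,II-2,II-3,III-1]: 5 consistent
J/I-1 ? ·: jj|Jj
J/I-2 ? ·: jj|Jj
J/II-1 un I-1×I-2: jj
J/II-2 aff ·: Jj|JJ
J/II-3 ? I-1×I-2: jj|Jj|JJ
J/III-1 ? II-2×II-1: jj|Jj
⇒ J over [I-1,I-2,II-1,II-2,II-3,III-1]: 24 consistent

I-1 ∈ {Gg Jj, Gg jj}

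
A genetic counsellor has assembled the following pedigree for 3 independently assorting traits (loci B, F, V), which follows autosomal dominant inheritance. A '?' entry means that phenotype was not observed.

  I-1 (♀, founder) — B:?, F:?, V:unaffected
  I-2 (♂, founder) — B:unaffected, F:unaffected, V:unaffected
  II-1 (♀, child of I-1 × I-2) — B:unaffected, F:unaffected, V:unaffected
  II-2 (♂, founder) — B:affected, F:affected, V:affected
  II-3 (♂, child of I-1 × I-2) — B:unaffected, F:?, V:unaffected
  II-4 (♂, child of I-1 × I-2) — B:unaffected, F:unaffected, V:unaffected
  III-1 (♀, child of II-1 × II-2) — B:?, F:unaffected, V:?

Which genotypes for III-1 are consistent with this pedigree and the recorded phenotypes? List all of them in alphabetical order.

B/I-1 ? ·: bb|Bb
B/I-2 un ·: bb
B/II-1 un I-1×I-2: bb
B/II-2 aff ·: Bb|BB
B/II-3 un I-1×I-2: bb
B/II-4 un I-1×I-2: bb
B/III-1 ? II-1×II-2: bb|Bb
⇒ B over [I-1,I-2,II-1,II-2,II-3,II-4,III-1]: 6 consistent
F/I-1 ? ·: ff|Ff
F/I-2 un ·: ff
F/II-1 un I-1×I-2: ff
F/II-2 aff ·: Ff
F/II-3 ? I-1×I-2: ff|Ff
F/II-4 un I-1×I-2: ff
F/III-1 un II-1×II-2: ff
⇒ F over [I-1,I-2,II-1,II-2,II-3,II-4,III-1]: 3 consistent
V/I-1 un ·: vv
V/I-2 un ·: vv
V/II-1 un I-1×I-2: vv
V/II-2 aff ·: Vv|VV
V/II-3 un I-1×I-2: vv
V/II-4 un I-1×I-2: vv
V/III-1 ? II-1×II-2: vv|Vv
⇒ V over [I-1,I-2,II-1,II-2,II-3,II-4,III-1]: 3 consistent

III-1 ∈ {Bb ff Vv, Bb ff vv, bb ff Vv, bb ff vv}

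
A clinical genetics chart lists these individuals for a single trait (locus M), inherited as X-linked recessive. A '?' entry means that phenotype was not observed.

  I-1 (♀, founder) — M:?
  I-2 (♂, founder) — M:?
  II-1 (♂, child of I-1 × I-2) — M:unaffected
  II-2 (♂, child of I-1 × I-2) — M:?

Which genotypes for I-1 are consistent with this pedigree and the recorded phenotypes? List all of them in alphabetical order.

I-1 ∈ {X^MX^M, X^MX^m}

M/I-1 ? ·: X^MX^M|X^MX^m
M/I-2 ? ·: X^MY|X^mY
M/II-1 un I-1×I-2: X^MY
M/II-2 ? I-1×I-2: X^MY|X^mY
⇒ M over [I-1,I-2,II-1,II-2]: 6 consistent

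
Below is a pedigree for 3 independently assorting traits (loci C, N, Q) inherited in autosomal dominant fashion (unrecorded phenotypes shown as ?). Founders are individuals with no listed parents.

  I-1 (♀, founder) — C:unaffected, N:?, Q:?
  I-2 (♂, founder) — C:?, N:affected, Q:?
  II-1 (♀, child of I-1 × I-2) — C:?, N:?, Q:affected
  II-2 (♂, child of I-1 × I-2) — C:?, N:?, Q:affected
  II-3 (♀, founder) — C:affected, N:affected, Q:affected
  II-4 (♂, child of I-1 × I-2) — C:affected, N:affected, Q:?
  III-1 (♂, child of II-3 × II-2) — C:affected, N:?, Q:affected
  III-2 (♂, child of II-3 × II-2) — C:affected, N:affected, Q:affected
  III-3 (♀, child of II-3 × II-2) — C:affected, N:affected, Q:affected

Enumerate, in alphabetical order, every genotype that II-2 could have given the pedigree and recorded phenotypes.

II-2 ∈ {Cc NN QQ, Cc NN Qq, Cc Nn QQ, Cc Nn Qq, Cc nn QQ, Cc nn Qq, cc NN QQ, cc NN Qq, cc Nn QQ, cc Nn Qq, cc nn QQ, cc nn Qq}

C/I-1 un ·: cc
C/I-2 ? ·: Cc|CC
C/II-1 ? I-1×I-2: cc|Cc
C/II-2 ? I-1×I-2: cc|Cc
C/II-3 aff ·: Cc|CC
C/II-4 aff I-1×I-2: Cc
C/III-1 aff II-3×II-2: Cc|CC
C/III-2 aff II-3×II-2: Cc|CC
C/III-3 aff II-3×II-2: Cc|CC
⇒ C over [I-1,I-2,II-1,II-2,II-3,II-4,III-1,III-2,III-3]: 52 consistent
N/I-1 ? ·: nn|Nn|NN
N/I-2 aff ·: Nn|NN
N/II-1 ? I-1×I-2: nn|Nn|NN
N/II-2 ? I-1×I-2: nn|Nn|NN
N/II-3 aff ·: Nn|NN
N/II-4 aff I-1×I-2: Nn|NN
N/III-1 ? II-3×II-2: nn|Nn|NN
N/III-2 aff II-3×II-2: Nn|NN
N/III-3 aff II-3×II-2: Nn|NN
⇒ N over [I-1,I-2,II-1,II-2,II-3,II-4,III-1,III-2,III-3]: 499 consistent
Q/I-1 ? ·: qq|Qq|QQ
Q/I-2 ? ·: qq|Qq|QQ
Q/II-1 aff I-1×I-2: Qq|QQ
Q/II-2 aff I-1×I-2: Qq|QQ
Q/II-3 aff ·: Qq|QQ
Q/II-4 ? I-1×I-2: qq|Qq|QQ
Q/III-1 aff II-3×II-2: Qq|QQ
Q/III-2 aff II-3×II-2: Qq|QQ
Q/III-3 aff II-3×II-2: Qq|QQ
⇒ Q over [I-1,I-2,II-1,II-2,II-3,II-4,III-1,III-2,III-3]: 455 consistent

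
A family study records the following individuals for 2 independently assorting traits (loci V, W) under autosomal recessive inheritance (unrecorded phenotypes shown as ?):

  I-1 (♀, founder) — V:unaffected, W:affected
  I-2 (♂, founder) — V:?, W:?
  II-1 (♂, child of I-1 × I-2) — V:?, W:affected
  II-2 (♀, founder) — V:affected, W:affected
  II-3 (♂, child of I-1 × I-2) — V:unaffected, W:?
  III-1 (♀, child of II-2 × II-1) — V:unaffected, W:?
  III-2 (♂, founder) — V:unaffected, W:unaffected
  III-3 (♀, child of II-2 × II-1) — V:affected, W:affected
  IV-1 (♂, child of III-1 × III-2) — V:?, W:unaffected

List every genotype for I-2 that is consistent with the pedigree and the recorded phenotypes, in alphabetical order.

V/I-1 un ·: VV|Vv
V/I-2 ? ·: VV|Vv|vv
V/II-1 ? I-1×I-2: Vv
V/II-2 aff ·: vv
V/II-3 un I-1×I-2: VV|Vv
V/III-1 un II-2×II-1: Vv
V/III-2 un ·: VV|Vv
V/III-3 aff II-2×II-1: vv
V/IV-1 ? III-1×III-2: VV|Vv|vv
⇒ V over [I-1,I-2,II-1,II-2,II-3,III-1,III-2,III-3,IV-1]: 40 consistent
W/I-1 aff ·: ww
W/I-2 ? ·: Ww|ww
W/II-1 aff I-1×I-2: ww
W/II-2 aff ·: ww
W/II-3 ? I-1×I-2: Ww|ww
W/III-1 ? II-2×II-1: ww
W/III-2 un ·: WW|Ww
W/III-3 aff II-2×II-1: ww
W/IV-1 un III-1×III-2: Ww
⇒ W over [I-1,I-2,II-1,II-2,II-3,III-1,III-2,III-3,IV-1]: 6 consistent

I-2 ∈ {VV Ww, VV ww, Vv Ww, Vv ww, vv Ww, vv ww}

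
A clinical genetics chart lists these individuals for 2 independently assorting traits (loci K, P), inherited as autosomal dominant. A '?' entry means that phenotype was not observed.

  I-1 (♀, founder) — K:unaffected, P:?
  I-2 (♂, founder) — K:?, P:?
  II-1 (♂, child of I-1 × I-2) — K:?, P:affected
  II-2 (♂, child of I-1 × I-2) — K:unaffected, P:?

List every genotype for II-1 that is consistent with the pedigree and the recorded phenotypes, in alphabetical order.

K/I-1 un ·: kk
K/I-2 ? ·: kk|Kk
K/II-1 ? I-1×I-2: kk|Kk
K/II-2 un I-1×I-2: kk
⇒ K over [I-1,I-2,II-1,II-2]: 3 consistent
P/I-1 ? ·: pp|Pp|PP
P/I-2 ? ·: pp|Pp|PP
P/II-1 aff I-1×I-2: Pp|PP
P/II-2 ? I-1×I-2: pp|Pp|PP
⇒ P over [I-1,I-2,II-1,II-2]: 21 consistent

II-1 ∈ {Kk PP, Kk Pp, kk PP, kk Pp}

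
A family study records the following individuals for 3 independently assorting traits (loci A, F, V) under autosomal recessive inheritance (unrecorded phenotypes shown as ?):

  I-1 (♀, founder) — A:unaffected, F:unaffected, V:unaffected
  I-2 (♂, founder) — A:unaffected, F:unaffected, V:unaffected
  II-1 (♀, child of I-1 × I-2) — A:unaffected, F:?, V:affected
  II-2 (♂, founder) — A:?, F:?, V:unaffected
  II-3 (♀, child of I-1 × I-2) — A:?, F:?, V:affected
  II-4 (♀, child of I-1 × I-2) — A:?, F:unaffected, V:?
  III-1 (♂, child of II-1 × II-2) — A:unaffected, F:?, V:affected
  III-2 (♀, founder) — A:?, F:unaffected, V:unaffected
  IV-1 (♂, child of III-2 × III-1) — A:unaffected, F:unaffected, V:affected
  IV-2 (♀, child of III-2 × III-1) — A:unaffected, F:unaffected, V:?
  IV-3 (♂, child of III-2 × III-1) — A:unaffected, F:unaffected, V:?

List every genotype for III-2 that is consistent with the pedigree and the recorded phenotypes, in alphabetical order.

III-2 ∈ {AA FF Vv, AA Ff Vv, Aa FF Vv, Aa Ff Vv, aa FF Vv, aa Ff Vv}

A/I-1 un ·: AA|Aa
A/I-2 un ·: AA|Aa
A/II-1 un I-1×I-2: AA|Aa
A/II-2 ? ·: AA|Aa|aa
A/II-3 ? I-1×I-2: AA|Aa|aa
A/II-4 ? I-1×I-2: AA|Aa|aa
A/III-1 un II-1×II-2: AA|Aa
A/III-2 ? ·: AA|Aa|aa
A/IV-1 un III-2×III-1: AA|Aa
A/IV-2 un III-2×III-1: AA|Aa
A/IV-3 un III-2×III-1: AA|Aa
⇒ A over [I-1,I-2,II-1,II-2,II-3,II-4,III-1,III-2,IV-1,IV-2,IV-3]: 2179 consistent
F/I-1 un ·: FF|Ff
F/I-2 un ·: FF|Ff
F/II-1 ? I-1×I-2: FF|Ff|ff
F/II-2 ? ·: FF|Ff|ff
F/II-3 ? I-1×I-2: FF|Ff|ff
F/II-4 un I-1×I-2: FF|Ff
F/III-1 ? II-1×II-2: FF|Ff|ff
F/III-2 un ·: FF|Ff
F/IV-1 un III-2×III-1: FF|Ff
F/IV-2 un III-2×III-1: FF|Ff
F/IV-3 un III-2×III-1: FF|Ff
⇒ F over [I-1,I-2,II-1,II-2,II-3,II-4,III-1,III-2,IV-1,IV-2,IV-3]: 1946 consistent
V/I-1 un ·: Vv
V/I-2 un ·: Vv
V/II-1 aff I-1×I-2: vv
V/II-2 un ·: Vv
V/II-3 aff I-1×I-2: vv
V/II-4 ? I-1×I-2: VV|Vv|vv
V/III-1 aff II-1×II-2: vv
V/III-2 un ·: Vv
V/IV-1 aff III-2×III-1: vv
V/IV-2 ? III-2×III-1: Vv|vv
V/IV-3 ? III-2×III-1: Vv|vv
⇒ V over [I-1,I-2,II-1,II-2,II-3,II-4,III-1,III-2,IV-1,IV-2,IV-3]: 12 consistent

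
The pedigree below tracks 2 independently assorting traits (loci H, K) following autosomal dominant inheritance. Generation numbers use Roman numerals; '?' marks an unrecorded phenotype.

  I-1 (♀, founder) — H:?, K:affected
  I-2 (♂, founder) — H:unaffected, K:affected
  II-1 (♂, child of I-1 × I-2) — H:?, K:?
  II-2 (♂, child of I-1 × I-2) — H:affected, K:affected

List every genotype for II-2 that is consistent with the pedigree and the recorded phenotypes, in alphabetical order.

II-2 ∈ {Hh KK, Hh Kk}

H/I-1 ? ·: Hh|HH
H/I-2 un ·: hh
H/II-1 ? I-1×I-2: hh|Hh
H/II-2 aff I-1×I-2: Hh
⇒ H over [I-1,I-2,II-1,II-2]: 3 consistent
K/I-1 aff ·: Kk|KK
K/I-2 aff ·: Kk|KK
K/II-1 ? I-1×I-2: kk|Kk|KK
K/II-2 aff I-1×I-2: Kk|KK
⇒ K over [I-1,I-2,II-1,II-2]: 15 consistent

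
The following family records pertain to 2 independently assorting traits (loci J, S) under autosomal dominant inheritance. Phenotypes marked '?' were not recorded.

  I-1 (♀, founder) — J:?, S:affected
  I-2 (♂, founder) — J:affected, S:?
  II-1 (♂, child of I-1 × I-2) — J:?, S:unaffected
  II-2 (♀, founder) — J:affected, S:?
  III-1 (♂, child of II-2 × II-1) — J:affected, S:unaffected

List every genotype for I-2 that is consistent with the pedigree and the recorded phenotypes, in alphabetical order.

J/I-1 ? ·: jj|Jj|JJ
J/I-2 aff ·: Jj|JJ
J/II-1 ? I-1×I-2: jj|Jj|JJ
J/II-2 aff ·: Jj|JJ
J/III-1 aff II-2×II-1: Jj|JJ
⇒ J over [I-1,I-2,II-1,II-2,III-1]: 36 consistent
S/I-1 aff ·: Ss
S/I-2 ? ·: ss|Ss
S/II-1 un I-1×I-2: ss
S/II-2 ? ·: ss|Ss
S/III-1 un II-2×II-1: ss
⇒ S over [I-1,I-2,II-1,II-2,III-1]: 4 consistent

I-2 ∈ {JJ Ss, JJ ss, Jj Ss, Jj ss}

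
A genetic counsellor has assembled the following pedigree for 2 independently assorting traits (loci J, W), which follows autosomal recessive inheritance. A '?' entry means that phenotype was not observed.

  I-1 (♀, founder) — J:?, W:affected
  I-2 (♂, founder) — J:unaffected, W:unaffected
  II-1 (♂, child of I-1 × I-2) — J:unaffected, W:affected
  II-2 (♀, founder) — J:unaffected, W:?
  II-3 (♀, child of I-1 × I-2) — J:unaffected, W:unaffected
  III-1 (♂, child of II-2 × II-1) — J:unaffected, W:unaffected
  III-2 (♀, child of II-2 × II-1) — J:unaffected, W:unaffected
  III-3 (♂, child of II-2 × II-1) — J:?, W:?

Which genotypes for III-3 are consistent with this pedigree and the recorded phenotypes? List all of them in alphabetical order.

J/I-1 ? ·: JJ|Jj|jj
J/I-2 un ·: JJ|Jj
J/II-1 un I-1×I-2: JJ|Jj
J/II-2 un ·: JJ|Jj
J/II-3 un I-1×I-2: JJ|Jj
J/III-1 un II-2×II-1: JJ|Jj
J/III-2 un II-2×II-1: JJ|Jj
J/III-3 ? II-2×II-1: JJ|Jj|jj
⇒ J over [I-1,I-2,II-1,II-2,II-3,III-1,III-2,III-3]: 223 consistent
W/I-1 aff ·: ww
W/I-2 un ·: Ww
W/II-1 aff I-1×I-2: ww
W/II-2 ? ·: WW|Ww
W/II-3 un I-1×I-2: Ww
W/III-1 un II-2×II-1: Ww
W/III-2 un II-2×II-1: Ww
W/III-3 ? II-2×II-1: Ww|ww
⇒ W over [I-1,I-2,II-1,II-2,II-3,III-1,III-2,III-3]: 3 consistent

III-3 ∈ {JJ Ww, JJ ww, Jj Ww, Jj ww, jj Ww, jj ww}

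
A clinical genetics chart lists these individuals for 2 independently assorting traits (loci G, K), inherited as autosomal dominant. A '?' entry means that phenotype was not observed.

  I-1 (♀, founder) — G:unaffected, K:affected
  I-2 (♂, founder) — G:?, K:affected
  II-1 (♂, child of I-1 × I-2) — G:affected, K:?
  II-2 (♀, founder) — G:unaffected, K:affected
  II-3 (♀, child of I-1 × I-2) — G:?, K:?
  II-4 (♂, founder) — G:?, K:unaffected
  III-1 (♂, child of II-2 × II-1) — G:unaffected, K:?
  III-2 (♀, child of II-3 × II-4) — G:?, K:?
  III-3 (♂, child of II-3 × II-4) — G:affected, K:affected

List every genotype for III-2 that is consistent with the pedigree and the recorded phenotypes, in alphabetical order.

III-2 ∈ {GG Kk, GG kk, Gg Kk, Gg kk, gg Kk, gg kk}

G/I-1 un ·: gg
G/I-2 ? ·: Gg|GG
G/II-1 aff I-1×I-2: Gg
G/II-2 un ·: gg
G/II-3 ? I-1×I-2: gg|Gg
G/II-4 ? ·: gg|Gg|GG
G/III-1 un II-2×II-1: gg
G/III-2 ? II-3×II-4: gg|Gg|GG
G/III-3 aff II-3×II-4: Gg|GG
⇒ G over [I-1,I-2,II-1,II-2,II-3,II-4,III-1,III-2,III-3]: 27 consistent
K/I-1 aff ·: Kk|KK
K/I-2 aff ·: Kk|KK
K/II-1 ? I-1×I-2: kk|Kk|KK
K/II-2 aff ·: Kk|KK
K/II-3 ? I-1×I-2: Kk|KK
K/II-4 un ·: kk
K/III-1 ? II-2×II-1: kk|Kk|KK
K/III-2 ? II-3×II-4: kk|Kk
K/III-3 aff II-3×II-4: Kk
⇒ K over [I-1,I-2,II-1,II-2,II-3,II-4,III-1,III-2,III-3]: 84 consistent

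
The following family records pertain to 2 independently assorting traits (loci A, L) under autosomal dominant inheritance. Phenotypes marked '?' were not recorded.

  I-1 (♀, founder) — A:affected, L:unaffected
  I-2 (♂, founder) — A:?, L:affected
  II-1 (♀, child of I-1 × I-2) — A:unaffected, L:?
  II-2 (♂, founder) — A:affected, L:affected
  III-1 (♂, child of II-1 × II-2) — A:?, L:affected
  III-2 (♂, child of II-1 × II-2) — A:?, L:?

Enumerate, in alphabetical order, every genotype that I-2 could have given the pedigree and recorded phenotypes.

I-2 ∈ {Aa LL, Aa Ll, aa LL, aa Ll}

A/I-1 aff ·: Aa
A/I-2 ? ·: aa|Aa
A/II-1 un I-1×I-2: aa
A/II-2 aff ·: Aa|AA
A/III-1 ? II-1×II-2: aa|Aa
A/III-2 ? II-1×II-2: aa|Aa
⇒ A over [I-1,I-2,II-1,II-2,III-1,III-2]: 10 consistent
L/I-1 un ·: ll
L/I-2 aff ·: Ll|LL
L/II-1 ? I-1×I-2: ll|Ll
L/II-2 aff ·: Ll|LL
L/III-1 aff II-1×II-2: Ll|LL
L/III-2 ? II-1×II-2: ll|Ll|LL
⇒ L over [I-1,I-2,II-1,II-2,III-1,III-2]: 23 consistent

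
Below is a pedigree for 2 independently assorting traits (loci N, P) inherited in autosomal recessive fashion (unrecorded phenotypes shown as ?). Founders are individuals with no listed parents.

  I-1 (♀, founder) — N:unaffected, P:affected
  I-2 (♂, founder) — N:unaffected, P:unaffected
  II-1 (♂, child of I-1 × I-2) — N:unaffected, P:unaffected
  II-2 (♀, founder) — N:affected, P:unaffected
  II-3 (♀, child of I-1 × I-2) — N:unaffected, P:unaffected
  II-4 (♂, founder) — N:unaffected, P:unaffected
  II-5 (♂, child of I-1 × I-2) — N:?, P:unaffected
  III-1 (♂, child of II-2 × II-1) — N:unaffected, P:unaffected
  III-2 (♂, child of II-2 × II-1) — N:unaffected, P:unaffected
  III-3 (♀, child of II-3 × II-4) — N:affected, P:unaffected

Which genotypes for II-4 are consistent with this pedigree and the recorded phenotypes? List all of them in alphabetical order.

N/I-1 un ·: NN|Nn
N/I-2 un ·: NN|Nn
N/II-1 un I-1×I-2: NN|Nn
N/II-2 aff ·: nn
N/II-3 un I-1×I-2: Nn
N/II-4 un ·: Nn
N/II-5 ? I-1×I-2: NN|Nn|nn
N/III-1 un II-2×II-1: Nn
N/III-2 un II-2×II-1: Nn
N/III-3 aff II-3×II-4: nn
⇒ N over [I-1,I-2,II-1,II-2,II-3,II-4,II-5,III-1,III-2,III-3]: 14 consistent
P/I-1 aff ·: pp
P/I-2 un ·: PP|Pp
P/II-1 un I-1×I-2: Pp
P/II-2 un ·: PP|Pp
P/II-3 un I-1×I-2: Pp
P/II-4 un ·: PP|Pp
P/II-5 un I-1×I-2: Pp
P/III-1 un II-2×II-1: PP|Pp
P/III-2 un II-2×II-1: PP|Pp
P/III-3 un II-3×II-4: PP|Pp
⇒ P over [I-1,I-2,II-1,II-2,II-3,II-4,II-5,III-1,III-2,III-3]: 64 consistent

II-4 ∈ {Nn PP, Nn Pp}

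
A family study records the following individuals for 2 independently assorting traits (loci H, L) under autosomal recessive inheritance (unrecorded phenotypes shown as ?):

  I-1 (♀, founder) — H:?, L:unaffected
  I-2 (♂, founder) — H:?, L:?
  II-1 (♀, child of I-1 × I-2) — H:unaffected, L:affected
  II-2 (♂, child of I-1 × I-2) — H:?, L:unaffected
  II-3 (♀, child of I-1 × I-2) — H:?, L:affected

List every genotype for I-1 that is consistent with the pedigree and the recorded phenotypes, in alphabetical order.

I-1 ∈ {HH Ll, Hh Ll, hh Ll}

H/I-1 ? ·: HH|Hh|hh
H/I-2 ? ·: HH|Hh|hh
H/II-1 un I-1×I-2: HH|Hh
H/II-2 ? I-1×I-2: HH|Hh|hh
H/II-3 ? I-1×I-2: HH|Hh|hh
⇒ H over [I-1,I-2,II-1,II-2,II-3]: 45 consistent
L/I-1 un ·: Ll
L/I-2 ? ·: Ll|ll
L/II-1 aff I-1×I-2: ll
L/II-2 un I-1×I-2: LL|Ll
L/II-3 aff I-1×I-2: ll
⇒ L over [I-1,I-2,II-1,II-2,II-3]: 3 consistent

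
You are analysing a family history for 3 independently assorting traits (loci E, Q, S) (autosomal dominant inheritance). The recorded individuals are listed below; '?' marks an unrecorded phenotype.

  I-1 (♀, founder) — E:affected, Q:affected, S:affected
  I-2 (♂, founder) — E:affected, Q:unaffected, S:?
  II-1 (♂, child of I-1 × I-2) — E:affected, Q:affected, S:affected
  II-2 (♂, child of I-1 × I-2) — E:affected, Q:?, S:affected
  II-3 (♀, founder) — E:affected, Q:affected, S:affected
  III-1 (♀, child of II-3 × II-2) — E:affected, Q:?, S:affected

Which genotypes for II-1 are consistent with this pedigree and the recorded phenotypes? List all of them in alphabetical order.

II-1 ∈ {EE Qq SS, EE Qq Ss, Ee Qq SS, Ee Qq Ss}

E/I-1 aff ·: Ee|EE
E/I-2 aff ·: Ee|EE
E/II-1 aff I-1×I-2: Ee|EE
E/II-2 aff I-1×I-2: Ee|EE
E/II-3 aff ·: Ee|EE
E/III-1 aff II-3×II-2: Ee|EE
⇒ E over [I-1,I-2,II-1,II-2,II-3,III-1]: 45 consistent
Q/I-1 aff ·: Qq|QQ
Q/I-2 un ·: qq
Q/II-1 aff I-1×I-2: Qq
Q/II-2 ? I-1×I-2: qq|Qq
Q/II-3 aff ·: Qq|QQ
Q/III-1 ? II-3×II-2: qq|Qq|QQ
⇒ Q over [I-1,I-2,II-1,II-2,II-3,III-1]: 13 consistent
S/I-1 aff ·: Ss|SS
S/I-2 ? ·: ss|Ss|SS
S/II-1 aff I-1×I-2: Ss|SS
S/II-2 aff I-1×I-2: Ss|SS
S/II-3 aff ·: Ss|SS
S/III-1 aff II-3×II-2: Ss|SS
⇒ S over [I-1,I-2,II-1,II-2,II-3,III-1]: 53 consistent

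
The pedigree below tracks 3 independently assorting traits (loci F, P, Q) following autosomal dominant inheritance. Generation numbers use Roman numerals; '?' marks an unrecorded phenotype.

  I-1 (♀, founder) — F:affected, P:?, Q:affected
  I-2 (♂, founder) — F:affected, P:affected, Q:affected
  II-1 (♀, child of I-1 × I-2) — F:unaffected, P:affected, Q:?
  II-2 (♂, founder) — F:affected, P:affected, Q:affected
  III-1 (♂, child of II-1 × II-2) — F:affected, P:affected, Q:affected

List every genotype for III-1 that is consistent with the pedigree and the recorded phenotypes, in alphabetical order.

F/I-1 aff ·: Ff
F/I-2 aff ·: Ff
F/II-1 un I-1×I-2: ff
F/II-2 aff ·: Ff|FF
F/III-1 aff II-1×II-2: Ff
⇒ F over [I-1,I-2,II-1,II-2,III-1]: 2 consistent
P/I-1 ? ·: pp|Pp|PP
P/I-2 aff ·: Pp|PP
P/II-1 aff I-1×I-2: Pp|PP
P/II-2 aff ·: Pp|PP
P/III-1 aff II-1×II-2: Pp|PP
⇒ P over [I-1,I-2,II-1,II-2,III-1]: 32 consistent
Q/I-1 aff ·: Qq|QQ
Q/I-2 aff ·: Qq|QQ
Q/II-1 ? I-1×I-2: qq|Qq|QQ
Q/II-2 aff ·: Qq|QQ
Q/III-1 aff II-1×II-2: Qq|QQ
⇒ Q over [I-1,I-2,II-1,II-2,III-1]: 26 consistent

III-1 ∈ {Ff PP QQ, Ff PP Qq, Ff Pp QQ, Ff Pp Qq}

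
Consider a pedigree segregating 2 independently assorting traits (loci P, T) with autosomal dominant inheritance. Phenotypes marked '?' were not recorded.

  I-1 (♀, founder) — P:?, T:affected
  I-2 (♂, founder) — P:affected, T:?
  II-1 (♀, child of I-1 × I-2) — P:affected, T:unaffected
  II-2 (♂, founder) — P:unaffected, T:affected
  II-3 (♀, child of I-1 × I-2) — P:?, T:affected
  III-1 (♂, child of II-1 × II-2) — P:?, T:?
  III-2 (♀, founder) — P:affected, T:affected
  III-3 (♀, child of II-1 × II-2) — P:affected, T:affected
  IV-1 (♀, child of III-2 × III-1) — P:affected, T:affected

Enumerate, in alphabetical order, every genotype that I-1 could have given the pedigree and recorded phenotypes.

P/I-1 ? ·: pp|Pp|PP
P/I-2 aff ·: Pp|PP
P/II-1 aff I-1×I-2: Pp|PP
P/II-2 un ·: pp
P/II-3 ? I-1×I-2: pp|Pp|PP
P/III-1 ? II-1×II-2: pp|Pp
P/III-2 aff ·: Pp|PP
P/III-3 aff II-1×II-2: Pp
P/IV-1 aff III-2×III-1: Pp|PP
⇒ P over [I-1,I-2,II-1,II-2,II-3,III-1,III-2,III-3,IV-1]: 92 consistent
T/I-1 aff ·: Tt
T/I-2 ? ·: tt|Tt
T/II-1 un I-1×I-2: tt
T/II-2 aff ·: Tt|TT
T/II-3 aff I-1×I-2: Tt|TT
T/III-1 ? II-1×II-2: tt|Tt
T/III-2 aff ·: Tt|TT
T/III-3 aff II-1×II-2: Tt
T/IV-1 aff III-2×III-1: Tt|TT
⇒ T over [I-1,I-2,II-1,II-2,II-3,III-1,III-2,III-3,IV-1]: 30 consistent

I-1 ∈ {PP Tt, Pp Tt, pp Tt}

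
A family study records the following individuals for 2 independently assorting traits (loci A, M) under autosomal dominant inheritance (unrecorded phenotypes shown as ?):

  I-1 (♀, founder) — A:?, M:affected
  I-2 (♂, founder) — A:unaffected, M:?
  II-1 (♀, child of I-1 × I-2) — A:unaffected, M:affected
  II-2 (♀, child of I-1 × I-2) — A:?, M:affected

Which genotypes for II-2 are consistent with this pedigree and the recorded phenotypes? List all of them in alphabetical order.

II-2 ∈ {Aa MM, Aa Mm, aa MM, aa Mm}

A/I-1 ? ·: aa|Aa
A/I-2 un ·: aa
A/II-1 un I-1×I-2: aa
A/II-2 ? I-1×I-2: aa|Aa
⇒ A over [I-1,I-2,II-1,II-2]: 3 consistent
M/I-1 aff ·: Mm|MM
M/I-2 ? ·: mm|Mm|MM
M/II-1 aff I-1×I-2: Mm|MM
M/II-2 aff I-1×I-2: Mm|MM
⇒ M over [I-1,I-2,II-1,II-2]: 15 consistent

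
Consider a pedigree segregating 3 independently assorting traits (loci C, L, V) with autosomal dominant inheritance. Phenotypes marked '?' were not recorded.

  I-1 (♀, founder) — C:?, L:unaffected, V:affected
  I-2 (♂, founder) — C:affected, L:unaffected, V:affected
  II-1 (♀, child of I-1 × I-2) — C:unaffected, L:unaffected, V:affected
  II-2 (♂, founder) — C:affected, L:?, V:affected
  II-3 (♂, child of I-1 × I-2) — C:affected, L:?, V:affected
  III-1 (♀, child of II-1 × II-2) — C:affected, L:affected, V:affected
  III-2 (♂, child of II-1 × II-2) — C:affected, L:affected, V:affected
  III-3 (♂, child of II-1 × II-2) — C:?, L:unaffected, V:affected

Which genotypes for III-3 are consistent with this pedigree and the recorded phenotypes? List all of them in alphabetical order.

III-3 ∈ {Cc ll VV, Cc ll Vv, cc ll VV, cc ll Vv}

C/I-1 ? ·: cc|Cc
C/I-2 aff ·: Cc
C/II-1 un I-1×I-2: cc
C/II-2 aff ·: Cc|CC
C/II-3 aff I-1×I-2: Cc|CC
C/III-1 aff II-1×II-2: Cc
C/III-2 aff II-1×II-2: Cc
C/III-3 ? II-1×II-2: cc|Cc
⇒ C over [I-1,I-2,II-1,II-2,II-3,III-1,III-2,III-3]: 9 consistent
L/I-1 un ·: ll
L/I-2 un ·: ll
L/II-1 un I-1×I-2: ll
L/II-2 ? ·: Ll
L/II-3 ? I-1×I-2: ll
L/III-1 aff II-1×II-2: Ll
L/III-2 aff II-1×II-2: Ll
L/III-3 un II-1×II-2: ll
⇒ L over [I-1,I-2,II-1,II-2,II-3,III-1,III-2,III-3]: 1 consistent
V/I-1 aff ·: Vv|VV
V/I-2 aff ·: Vv|VV
V/II-1 aff I-1×I-2: Vv|VV
V/II-2 aff ·: Vv|VV
V/II-3 aff I-1×I-2: Vv|VV
V/III-1 aff II-1×II-2: Vv|VV
V/III-2 aff II-1×II-2: Vv|VV
V/III-3 aff II-1×II-2: Vv|VV
⇒ V over [I-1,I-2,II-1,II-2,II-3,III-1,III-2,III-3]: 159 consistent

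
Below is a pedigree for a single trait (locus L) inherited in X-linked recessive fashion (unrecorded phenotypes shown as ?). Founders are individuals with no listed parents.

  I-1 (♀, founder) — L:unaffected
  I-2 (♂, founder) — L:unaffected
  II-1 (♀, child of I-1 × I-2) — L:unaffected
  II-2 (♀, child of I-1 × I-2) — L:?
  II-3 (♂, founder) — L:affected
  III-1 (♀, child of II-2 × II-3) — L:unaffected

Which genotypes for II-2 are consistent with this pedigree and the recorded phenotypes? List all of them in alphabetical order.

L/I-1 un ·: X^LX^L|X^LX^l
L/I-2 un ·: X^LY
L/II-1 un I-1×I-2: X^LX^L|X^LX^l
L/II-2 ? I-1×I-2: X^LX^L|X^LX^l
L/II-3 aff ·: X^lY
L/III-1 un II-2×II-3: X^LX^l
⇒ L over [I-1,I-2,II-1,II-2,II-3,III-1]: 5 consistent

II-2 ∈ {X^LX^L, X^LX^l}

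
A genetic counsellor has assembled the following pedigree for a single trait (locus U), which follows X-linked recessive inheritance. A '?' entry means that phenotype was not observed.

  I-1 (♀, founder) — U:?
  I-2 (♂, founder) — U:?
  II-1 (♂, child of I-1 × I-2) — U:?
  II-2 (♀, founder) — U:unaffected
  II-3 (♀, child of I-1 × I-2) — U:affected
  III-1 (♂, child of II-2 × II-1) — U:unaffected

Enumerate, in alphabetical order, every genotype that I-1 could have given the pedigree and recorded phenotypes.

U/I-1 ? ·: X^UX^u|X^uX^u
U/I-2 ? ·: X^uY
U/II-1 ? I-1×I-2: X^UY|X^uY
U/II-2 un ·: X^UX^U|X^UX^u
U/II-3 aff I-1×I-2: X^uX^u
U/III-1 un II-2×II-1: X^UY
⇒ U over [I-1,I-2,II-1,II-2,II-3,III-1]: 6 consistent

I-1 ∈ {X^UX^u, X^uX^u}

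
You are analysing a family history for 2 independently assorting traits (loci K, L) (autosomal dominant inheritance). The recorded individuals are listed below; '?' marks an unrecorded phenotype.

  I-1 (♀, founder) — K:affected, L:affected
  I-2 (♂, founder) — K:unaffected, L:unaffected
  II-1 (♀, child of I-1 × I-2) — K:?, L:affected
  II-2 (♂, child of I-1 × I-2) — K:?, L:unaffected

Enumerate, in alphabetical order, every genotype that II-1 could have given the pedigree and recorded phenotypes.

K/I-1 aff ·: Kk|KK
K/I-2 un ·: kk
K/II-1 ? I-1×I-2: kk|Kk
K/II-2 ? I-1×I-2: kk|Kk
⇒ K over [I-1,I-2,II-1,II-2]: 5 consistent
L/I-1 aff ·: Ll
L/I-2 un ·: ll
L/II-1 aff I-1×I-2: Ll
L/II-2 un I-1×I-2: ll
⇒ L over [I-1,I-2,II-1,II-2]: 1 consistent

II-1 ∈ {Kk Ll, kk Ll}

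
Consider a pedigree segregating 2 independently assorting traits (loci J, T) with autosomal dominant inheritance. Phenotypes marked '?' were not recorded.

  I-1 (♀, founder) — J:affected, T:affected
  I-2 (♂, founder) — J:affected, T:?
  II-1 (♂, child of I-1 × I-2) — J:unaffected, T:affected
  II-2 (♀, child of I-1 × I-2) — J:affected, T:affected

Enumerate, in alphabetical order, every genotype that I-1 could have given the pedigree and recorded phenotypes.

J/I-1 aff ·: Jj
J/I-2 aff ·: Jj
J/II-1 un I-1×I-2: jj
J/II-2 aff I-1×I-2: Jj|JJ
⇒ J over [I-1,I-2,II-1,II-2]: 2 consistent
T/I-1 aff ·: Tt|TT
T/I-2 ? ·: tt|Tt|TT
T/II-1 aff I-1×I-2: Tt|TT
T/II-2 aff I-1×I-2: Tt|TT
⇒ T over [I-1,I-2,II-1,II-2]: 15 consistent

I-1 ∈ {Jj TT, Jj Tt}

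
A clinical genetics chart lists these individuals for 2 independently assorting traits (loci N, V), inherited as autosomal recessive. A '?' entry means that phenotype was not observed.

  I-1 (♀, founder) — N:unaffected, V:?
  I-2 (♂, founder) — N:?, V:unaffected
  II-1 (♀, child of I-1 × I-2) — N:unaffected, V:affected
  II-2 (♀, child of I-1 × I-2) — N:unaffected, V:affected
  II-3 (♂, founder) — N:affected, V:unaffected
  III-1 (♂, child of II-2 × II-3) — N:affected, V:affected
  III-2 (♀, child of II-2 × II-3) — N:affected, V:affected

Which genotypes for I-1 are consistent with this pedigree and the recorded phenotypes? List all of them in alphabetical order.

N/I-1 un ·: NN|Nn
N/I-2 ? ·: NN|Nn|nn
N/II-1 un I-1×I-2: NN|Nn
N/II-2 un I-1×I-2: Nn
N/II-3 aff ·: nn
N/III-1 aff II-2×II-3: nn
N/III-2 aff II-2×II-3: nn
⇒ N over [I-1,I-2,II-1,II-2,II-3,III-1,III-2]: 8 consistent
V/I-1 ? ·: Vv|vv
V/I-2 un ·: Vv
V/II-1 aff I-1×I-2: vv
V/II-2 aff I-1×I-2: vv
V/II-3 un ·: Vv
V/III-1 aff II-2×II-3: vv
V/III-2 aff II-2×II-3: vv
⇒ V over [I-1,I-2,II-1,II-2,II-3,III-1,III-2]: 2 consistent

I-1 ∈ {NN Vv, NN vv, Nn Vv, Nn vv}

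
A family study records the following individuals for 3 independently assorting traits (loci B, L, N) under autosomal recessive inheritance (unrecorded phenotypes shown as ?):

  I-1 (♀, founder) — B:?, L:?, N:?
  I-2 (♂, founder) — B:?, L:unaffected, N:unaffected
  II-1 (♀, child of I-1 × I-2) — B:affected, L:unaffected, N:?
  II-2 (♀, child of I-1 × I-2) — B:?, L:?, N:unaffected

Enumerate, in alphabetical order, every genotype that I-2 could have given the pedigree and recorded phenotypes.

I-2 ∈ {Bb LL NN, Bb LL Nn, Bb Ll NN, Bb Ll Nn, bb LL NN, bb LL Nn, bb Ll NN, bb Ll Nn}

B/I-1 ? ·: Bb|bb
B/I-2 ? ·: Bb|bb
B/II-1 aff I-1×I-2: bb
B/II-2 ? I-1×I-2: BB|Bb|bb
⇒ B over [I-1,I-2,II-1,II-2]: 8 consistent
L/I-1 ? ·: LL|Ll|ll
L/I-2 un ·: LL|Ll
L/II-1 un I-1×I-2: LL|Ll
L/II-2 ? I-1×I-2: LL|Ll|ll
⇒ L over [I-1,I-2,II-1,II-2]: 18 consistent
N/I-1 ? ·: NN|Nn|nn
N/I-2 un ·: NN|Nn
N/II-1 ? I-1×I-2: NN|Nn|nn
N/II-2 un I-1×I-2: NN|Nn
⇒ N over [I-1,I-2,II-1,II-2]: 18 consistent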